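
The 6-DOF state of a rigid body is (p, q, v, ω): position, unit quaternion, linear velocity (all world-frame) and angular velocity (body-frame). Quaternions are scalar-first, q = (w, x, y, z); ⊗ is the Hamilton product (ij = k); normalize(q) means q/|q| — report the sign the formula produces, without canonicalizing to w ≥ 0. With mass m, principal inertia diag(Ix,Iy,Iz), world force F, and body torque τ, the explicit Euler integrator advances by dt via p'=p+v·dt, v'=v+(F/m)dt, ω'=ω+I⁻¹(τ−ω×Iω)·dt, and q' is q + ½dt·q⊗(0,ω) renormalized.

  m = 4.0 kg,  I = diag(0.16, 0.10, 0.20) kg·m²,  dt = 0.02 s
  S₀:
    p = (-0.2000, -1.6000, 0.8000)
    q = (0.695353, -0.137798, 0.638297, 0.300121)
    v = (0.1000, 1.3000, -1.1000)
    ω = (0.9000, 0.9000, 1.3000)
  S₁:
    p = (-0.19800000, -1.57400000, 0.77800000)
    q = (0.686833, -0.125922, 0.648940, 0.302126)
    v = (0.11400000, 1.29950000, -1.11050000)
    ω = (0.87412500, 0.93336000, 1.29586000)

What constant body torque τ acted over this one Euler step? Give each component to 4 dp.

rate change Δω = (-0.02587500, 0.03336000, -0.00414000)
precession coupling = (0.1170, -0.0468, -0.0486)
τ = I·(Δω/dt) + ω₀×(Iω₀) = (-0.0900, 0.1200, -0.0900)

τ = (-0.0900, 0.1200, -0.0900)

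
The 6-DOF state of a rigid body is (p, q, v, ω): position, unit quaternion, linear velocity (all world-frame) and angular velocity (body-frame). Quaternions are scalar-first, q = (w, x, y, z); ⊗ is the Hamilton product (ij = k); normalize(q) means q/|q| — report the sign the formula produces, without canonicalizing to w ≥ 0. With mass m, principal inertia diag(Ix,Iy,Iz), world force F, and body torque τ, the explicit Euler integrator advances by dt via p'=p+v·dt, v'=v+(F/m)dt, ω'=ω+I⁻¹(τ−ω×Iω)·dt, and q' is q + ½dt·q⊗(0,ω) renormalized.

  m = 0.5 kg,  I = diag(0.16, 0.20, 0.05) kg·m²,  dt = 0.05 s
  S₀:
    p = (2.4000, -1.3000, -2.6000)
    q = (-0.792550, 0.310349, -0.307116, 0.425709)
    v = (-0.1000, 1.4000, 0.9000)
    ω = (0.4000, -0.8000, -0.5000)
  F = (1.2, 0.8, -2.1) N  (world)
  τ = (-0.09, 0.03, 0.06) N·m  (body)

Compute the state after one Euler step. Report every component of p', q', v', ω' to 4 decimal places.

p' = (2.3950, -1.2300, -2.5550)
q' = (-0.7962, 0.3147, -0.2830, 0.4323)
v' = (0.0200, 1.4800, 0.6900)
ω' = (0.3906, -0.7870, -0.4272)

precession coupling ω×(Iω) = (-0.0600, -0.0220, -0.0128)
α = I⁻¹(τ − ω×Iω) = (-0.1875, 0.2600, 1.4560)
ω' = ω + α·dt = (0.3906, -0.7870, -0.4272)
q⊗(0,ω) = (-0.1569779, 0.1771052, 0.9594981, 0.2708422)
q' = normalize(q + ½dt·q⊗(0,ω)) = (-0.7962, 0.3147, -0.2830, 0.4323)
p' = p + v·dt = (2.3950, -1.2300, -2.5550)
v + (F/m)dt = (0.0200, 1.4800, 0.6900)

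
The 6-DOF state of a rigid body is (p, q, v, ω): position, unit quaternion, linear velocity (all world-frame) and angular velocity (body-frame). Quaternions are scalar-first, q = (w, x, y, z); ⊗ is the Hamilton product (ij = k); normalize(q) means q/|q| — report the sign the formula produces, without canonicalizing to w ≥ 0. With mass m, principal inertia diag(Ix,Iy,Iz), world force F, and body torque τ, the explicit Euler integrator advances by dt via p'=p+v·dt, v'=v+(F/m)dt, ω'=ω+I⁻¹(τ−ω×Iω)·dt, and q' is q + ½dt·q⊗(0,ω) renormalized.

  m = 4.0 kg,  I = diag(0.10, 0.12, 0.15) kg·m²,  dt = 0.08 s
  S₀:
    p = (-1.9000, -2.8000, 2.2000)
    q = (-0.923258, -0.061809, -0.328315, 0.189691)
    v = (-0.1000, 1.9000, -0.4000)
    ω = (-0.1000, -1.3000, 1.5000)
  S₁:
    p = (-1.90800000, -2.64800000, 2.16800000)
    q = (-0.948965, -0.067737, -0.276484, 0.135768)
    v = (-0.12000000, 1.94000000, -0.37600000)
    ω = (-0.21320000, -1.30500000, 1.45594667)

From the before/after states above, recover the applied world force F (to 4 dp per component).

v₁ − v₀ = (-0.02000000, 0.04000000, 0.02400000)
m·(v₁−v₀)/dt = (-1.0000, 2.0000, 1.2000)

F = (-1.0000, 2.0000, 1.2000)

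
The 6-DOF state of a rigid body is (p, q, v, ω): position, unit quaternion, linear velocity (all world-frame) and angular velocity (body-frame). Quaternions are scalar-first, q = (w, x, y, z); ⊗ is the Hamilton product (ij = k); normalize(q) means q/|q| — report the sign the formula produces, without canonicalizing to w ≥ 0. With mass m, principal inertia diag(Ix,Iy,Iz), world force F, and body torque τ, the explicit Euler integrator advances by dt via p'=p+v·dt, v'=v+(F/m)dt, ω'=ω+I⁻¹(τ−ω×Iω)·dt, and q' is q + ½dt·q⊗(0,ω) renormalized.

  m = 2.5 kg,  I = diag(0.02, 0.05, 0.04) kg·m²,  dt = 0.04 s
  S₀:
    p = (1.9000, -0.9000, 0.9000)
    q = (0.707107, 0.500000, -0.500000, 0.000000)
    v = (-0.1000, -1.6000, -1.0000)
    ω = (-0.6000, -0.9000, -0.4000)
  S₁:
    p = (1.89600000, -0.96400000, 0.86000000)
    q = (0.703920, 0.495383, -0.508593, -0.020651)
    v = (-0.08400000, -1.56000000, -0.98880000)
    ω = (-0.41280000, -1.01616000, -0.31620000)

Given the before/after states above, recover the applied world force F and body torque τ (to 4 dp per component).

rate change Δω = (0.18720000, -0.11616000, 0.08380000)
precession coupling = (-0.0036, -0.0048, 0.0162)
applied torque τ = (0.0900, -0.1500, 0.1000)
v₁ − v₀ = (0.01600000, 0.04000000, 0.01120000)
m·(v₁−v₀)/dt = (1.0000, 2.5000, 0.7000)

F = (1.0000, 2.5000, 0.7000)
τ = (0.0900, -0.1500, 0.1000)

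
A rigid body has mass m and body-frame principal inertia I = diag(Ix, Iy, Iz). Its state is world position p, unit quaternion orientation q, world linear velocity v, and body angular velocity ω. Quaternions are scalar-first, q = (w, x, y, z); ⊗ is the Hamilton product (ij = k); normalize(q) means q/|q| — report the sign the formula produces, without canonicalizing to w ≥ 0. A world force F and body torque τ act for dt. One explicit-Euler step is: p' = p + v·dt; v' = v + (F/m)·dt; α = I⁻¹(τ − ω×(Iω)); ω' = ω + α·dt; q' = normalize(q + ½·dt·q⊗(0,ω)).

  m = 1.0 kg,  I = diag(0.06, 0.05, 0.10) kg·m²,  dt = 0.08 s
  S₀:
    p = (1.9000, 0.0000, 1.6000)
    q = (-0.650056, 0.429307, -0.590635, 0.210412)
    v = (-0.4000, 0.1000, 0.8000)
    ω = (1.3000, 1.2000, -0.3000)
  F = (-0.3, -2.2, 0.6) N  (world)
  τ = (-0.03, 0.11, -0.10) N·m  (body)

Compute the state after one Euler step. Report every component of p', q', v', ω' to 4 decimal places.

ω×(Iω) gyroscopic = (-0.0180, 0.0156, -0.0156)
α = I⁻¹(τ − ω×Iω) = (-0.2000, 1.8880, -0.8440)
new body rate ω' = (1.2840, 1.3510, -0.3675)
q⊗(0,ω) = (0.2137865, -0.9203767, -0.3777395, 1.4780107)
updated quaternion q' = (-0.6399, 0.3915, -0.6042, 0.2688)
a = F/m = (-0.3000, -2.2000, 0.6000)
p' = p + v·dt = (1.8680, 0.0080, 1.6640)
v' = v + a·dt = (-0.4240, -0.0760, 0.8480)

p' = (1.8680, 0.0080, 1.6640)
q' = (-0.6399, 0.3915, -0.6042, 0.2688)
v' = (-0.4240, -0.0760, 0.8480)
ω' = (1.2840, 1.3510, -0.3675)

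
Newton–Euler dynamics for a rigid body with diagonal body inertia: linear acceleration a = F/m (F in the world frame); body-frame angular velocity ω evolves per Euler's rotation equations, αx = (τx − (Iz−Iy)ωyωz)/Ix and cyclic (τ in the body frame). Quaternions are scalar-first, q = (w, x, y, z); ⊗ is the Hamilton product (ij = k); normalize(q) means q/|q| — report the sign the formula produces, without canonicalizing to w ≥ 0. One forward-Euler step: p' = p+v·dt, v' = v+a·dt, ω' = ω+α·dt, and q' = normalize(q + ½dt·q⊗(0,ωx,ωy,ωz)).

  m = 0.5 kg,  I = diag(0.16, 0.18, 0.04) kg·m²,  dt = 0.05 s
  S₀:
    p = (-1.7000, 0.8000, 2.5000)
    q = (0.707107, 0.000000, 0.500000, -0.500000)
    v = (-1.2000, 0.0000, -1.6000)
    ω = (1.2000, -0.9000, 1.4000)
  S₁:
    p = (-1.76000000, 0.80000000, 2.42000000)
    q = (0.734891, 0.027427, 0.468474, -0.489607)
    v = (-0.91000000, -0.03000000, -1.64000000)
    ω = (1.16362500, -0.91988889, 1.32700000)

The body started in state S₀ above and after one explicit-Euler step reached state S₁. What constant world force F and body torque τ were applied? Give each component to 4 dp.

F = (2.9000, -0.3000, -0.4000)
τ = (0.0600, 0.1300, -0.0800)

ω₁ − ω₀ = (-0.03637500, -0.01988889, -0.07300000)
gyro term ω₀×Iω₀ = (0.1764, 0.2016, -0.0216)
applied torque τ = (0.0600, 0.1300, -0.0800)
Δv = v₁−v₀ = (0.29000000, -0.03000000, -0.04000000)
applied force F = (2.9000, -0.3000, -0.4000)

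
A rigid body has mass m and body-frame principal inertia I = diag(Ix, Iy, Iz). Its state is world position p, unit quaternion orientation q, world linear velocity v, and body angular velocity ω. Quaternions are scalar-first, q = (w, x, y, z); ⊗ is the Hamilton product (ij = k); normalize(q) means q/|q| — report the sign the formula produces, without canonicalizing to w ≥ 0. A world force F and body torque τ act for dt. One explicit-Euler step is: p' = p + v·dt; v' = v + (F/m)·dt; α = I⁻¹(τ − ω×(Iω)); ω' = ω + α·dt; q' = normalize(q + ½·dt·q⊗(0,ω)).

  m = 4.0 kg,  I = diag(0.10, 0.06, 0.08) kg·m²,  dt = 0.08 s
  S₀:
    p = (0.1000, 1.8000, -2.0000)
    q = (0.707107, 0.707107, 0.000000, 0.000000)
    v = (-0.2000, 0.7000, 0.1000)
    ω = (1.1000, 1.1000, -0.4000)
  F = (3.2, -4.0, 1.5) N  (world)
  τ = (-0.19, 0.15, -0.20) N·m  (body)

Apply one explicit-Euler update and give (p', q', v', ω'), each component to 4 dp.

p' = (0.0840, 1.8560, -1.9920)
q' = (0.6746, 0.7367, 0.0423, 0.0198)
v' = (-0.1360, 0.6200, 0.1300)
ω' = (0.9550, 1.3117, -0.5516)

a = (0.8000, -1.0000, 0.3750)
new position p' = (0.0840, 1.8560, -1.9920)
v + (F/m)dt = (-0.1360, 0.6200, 0.1300)
α = I⁻¹(τ − ω×Iω) = (-1.8120, 2.6467, -1.8950)
new body rate ω' = (0.9550, 1.3117, -0.5516)
Hamilton product q⊗(0,ω) = (-0.7778177, 0.7778177, 1.0606605, 0.4949749)
updated quaternion q' = (0.6746, 0.7367, 0.0423, 0.0198)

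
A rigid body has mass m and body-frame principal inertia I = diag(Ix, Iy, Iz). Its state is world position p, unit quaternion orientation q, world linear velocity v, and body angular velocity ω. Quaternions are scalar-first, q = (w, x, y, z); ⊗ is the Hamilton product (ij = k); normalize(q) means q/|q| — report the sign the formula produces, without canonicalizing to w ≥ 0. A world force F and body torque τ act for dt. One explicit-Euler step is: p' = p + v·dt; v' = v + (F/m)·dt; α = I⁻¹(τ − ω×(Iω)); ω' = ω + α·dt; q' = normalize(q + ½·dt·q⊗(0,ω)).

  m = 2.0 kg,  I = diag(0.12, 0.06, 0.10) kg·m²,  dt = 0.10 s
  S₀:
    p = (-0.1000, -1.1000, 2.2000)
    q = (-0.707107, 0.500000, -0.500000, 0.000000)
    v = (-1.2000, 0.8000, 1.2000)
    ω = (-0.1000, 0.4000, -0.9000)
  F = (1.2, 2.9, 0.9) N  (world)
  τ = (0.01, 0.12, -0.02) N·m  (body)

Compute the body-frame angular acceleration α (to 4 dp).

α = (0.2033, 1.9700, -0.2240)

ω×(Iω) gyroscopic = (-0.0144, 0.0018, 0.0024)
angular accel α = (0.2033, 1.9700, -0.2240)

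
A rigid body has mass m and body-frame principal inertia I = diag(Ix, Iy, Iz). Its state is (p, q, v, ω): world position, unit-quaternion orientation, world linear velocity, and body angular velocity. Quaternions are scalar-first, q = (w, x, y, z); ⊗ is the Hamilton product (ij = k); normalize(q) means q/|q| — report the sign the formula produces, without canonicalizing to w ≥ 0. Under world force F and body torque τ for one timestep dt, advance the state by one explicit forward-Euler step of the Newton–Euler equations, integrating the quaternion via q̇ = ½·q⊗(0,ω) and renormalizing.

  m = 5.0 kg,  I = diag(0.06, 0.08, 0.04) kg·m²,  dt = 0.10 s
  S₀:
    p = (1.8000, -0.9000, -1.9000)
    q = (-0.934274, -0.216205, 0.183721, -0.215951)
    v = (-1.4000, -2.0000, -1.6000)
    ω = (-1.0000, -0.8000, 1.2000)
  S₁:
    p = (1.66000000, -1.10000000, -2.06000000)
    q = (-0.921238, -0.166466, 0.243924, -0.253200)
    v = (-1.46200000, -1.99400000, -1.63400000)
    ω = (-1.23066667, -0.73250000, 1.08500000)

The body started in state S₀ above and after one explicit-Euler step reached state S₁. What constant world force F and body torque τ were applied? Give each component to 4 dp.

F = (-3.1000, 0.3000, -1.7000)
τ = (-0.1000, 0.0300, -0.0300)

Δv = v₁−v₀ = (-0.06200000, 0.00600000, -0.03400000)
m·(v₁−v₀)/dt = (-3.1000, 0.3000, -1.7000)
ω₁ − ω₀ = (-0.23066667, 0.06750000, -0.11500000)
applied torque τ = (-0.1000, 0.0300, -0.0300)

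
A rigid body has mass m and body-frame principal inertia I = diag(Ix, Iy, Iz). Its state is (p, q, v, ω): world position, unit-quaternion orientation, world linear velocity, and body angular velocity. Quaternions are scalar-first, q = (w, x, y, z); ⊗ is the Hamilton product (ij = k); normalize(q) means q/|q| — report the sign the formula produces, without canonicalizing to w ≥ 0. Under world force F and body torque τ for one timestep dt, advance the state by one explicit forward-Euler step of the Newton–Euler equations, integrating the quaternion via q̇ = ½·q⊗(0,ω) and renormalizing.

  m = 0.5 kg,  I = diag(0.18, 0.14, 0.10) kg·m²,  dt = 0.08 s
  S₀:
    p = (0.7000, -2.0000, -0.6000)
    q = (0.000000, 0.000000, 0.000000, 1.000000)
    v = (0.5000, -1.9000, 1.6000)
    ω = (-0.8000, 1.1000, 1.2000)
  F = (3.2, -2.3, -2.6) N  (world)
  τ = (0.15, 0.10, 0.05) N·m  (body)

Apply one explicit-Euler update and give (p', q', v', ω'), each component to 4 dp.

precession coupling ω×(Iω) = (-0.0528, -0.0768, 0.0352)
(τ − ω×Iω)/I = (1.1267, 1.2629, 0.1480)
new body rate ω' = (-0.7099, 1.2010, 1.2118)
q⊗(0,ω) = (-1.2000000, -1.1000000, -0.8000000, 0.0000000)
q + ½dt·q⊗(0,ω), renormalized = (-0.0479, -0.0439, -0.0319, 0.9974)
a = (6.4000, -4.6000, -5.2000)
p + v·dt = (0.7400, -2.1520, -0.4720)
v + (F/m)dt = (1.0120, -2.2680, 1.1840)

p' = (0.7400, -2.1520, -0.4720)
q' = (-0.0479, -0.0439, -0.0319, 0.9974)
v' = (1.0120, -2.2680, 1.1840)
ω' = (-0.7099, 1.2010, 1.2118)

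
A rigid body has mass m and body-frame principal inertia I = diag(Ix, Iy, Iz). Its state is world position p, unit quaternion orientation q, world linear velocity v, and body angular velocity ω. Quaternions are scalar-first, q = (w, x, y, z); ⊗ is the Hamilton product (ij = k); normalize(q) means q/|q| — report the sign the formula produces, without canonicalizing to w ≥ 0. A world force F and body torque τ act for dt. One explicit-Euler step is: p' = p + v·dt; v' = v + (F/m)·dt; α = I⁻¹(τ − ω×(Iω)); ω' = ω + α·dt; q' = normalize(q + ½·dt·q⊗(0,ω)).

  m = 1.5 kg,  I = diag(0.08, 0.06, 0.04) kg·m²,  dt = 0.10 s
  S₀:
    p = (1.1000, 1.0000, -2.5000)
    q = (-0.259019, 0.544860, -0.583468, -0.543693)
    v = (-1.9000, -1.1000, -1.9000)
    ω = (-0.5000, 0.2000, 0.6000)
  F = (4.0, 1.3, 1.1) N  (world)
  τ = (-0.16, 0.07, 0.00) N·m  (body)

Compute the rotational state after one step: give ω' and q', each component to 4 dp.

ω' = (-0.6970, 0.3367, 0.5950)
q' = (-0.2231, 0.5388, -0.5883, -0.5601)

angular accel α = (-1.9700, 1.3667, -0.0500)
new body rate ω' = (-0.6970, 0.3367, 0.5950)
q⊗(0,ω) = (0.7153394, -0.1118327, -0.1068733, -0.3381734)
q + ½dt·q⊗(0,ω), renormalized = (-0.2231, 0.5388, -0.5883, -0.5601)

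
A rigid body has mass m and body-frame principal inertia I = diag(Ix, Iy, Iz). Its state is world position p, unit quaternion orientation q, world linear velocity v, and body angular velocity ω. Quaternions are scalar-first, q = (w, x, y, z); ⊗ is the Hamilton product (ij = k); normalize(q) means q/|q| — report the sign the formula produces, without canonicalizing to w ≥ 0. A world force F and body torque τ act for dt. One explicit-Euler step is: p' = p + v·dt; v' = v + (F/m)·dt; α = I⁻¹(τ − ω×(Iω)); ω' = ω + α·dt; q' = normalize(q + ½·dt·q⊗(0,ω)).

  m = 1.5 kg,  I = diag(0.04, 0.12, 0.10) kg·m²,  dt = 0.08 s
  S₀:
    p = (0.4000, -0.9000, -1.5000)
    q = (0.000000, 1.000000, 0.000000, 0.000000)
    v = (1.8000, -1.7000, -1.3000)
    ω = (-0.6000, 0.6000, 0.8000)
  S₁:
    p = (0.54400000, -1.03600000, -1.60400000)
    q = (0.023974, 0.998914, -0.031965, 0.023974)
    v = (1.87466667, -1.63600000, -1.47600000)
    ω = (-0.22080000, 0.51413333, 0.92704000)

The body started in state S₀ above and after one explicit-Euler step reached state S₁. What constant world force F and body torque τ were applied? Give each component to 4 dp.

F = (1.4000, 1.2000, -3.3000)
τ = (0.1800, -0.1000, 0.1300)

velocity change Δv = (0.07466667, 0.06400000, -0.17600000)
applied force F = (1.4000, 1.2000, -3.3000)
ω₁ − ω₀ = (0.37920000, -0.08586667, 0.12704000)
precession coupling = (-0.0096, 0.0288, -0.0288)
I·α + gyro = (0.1800, -0.1000, 0.1300)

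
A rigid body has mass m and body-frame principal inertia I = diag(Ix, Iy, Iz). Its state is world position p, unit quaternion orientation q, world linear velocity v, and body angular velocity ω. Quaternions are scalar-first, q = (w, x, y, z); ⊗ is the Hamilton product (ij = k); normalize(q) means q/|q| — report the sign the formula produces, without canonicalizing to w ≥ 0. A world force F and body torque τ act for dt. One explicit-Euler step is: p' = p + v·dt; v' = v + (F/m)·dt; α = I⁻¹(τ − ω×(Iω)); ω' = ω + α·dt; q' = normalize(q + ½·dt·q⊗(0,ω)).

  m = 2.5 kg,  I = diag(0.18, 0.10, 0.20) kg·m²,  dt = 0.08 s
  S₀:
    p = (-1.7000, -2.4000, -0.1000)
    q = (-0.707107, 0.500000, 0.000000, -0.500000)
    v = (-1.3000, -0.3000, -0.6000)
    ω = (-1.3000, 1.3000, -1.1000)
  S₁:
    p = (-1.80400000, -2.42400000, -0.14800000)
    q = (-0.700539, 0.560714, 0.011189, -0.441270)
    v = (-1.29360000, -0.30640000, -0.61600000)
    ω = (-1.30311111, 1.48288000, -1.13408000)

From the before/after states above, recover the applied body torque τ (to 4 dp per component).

τ = (-0.1500, 0.2000, 0.0500)

rate change Δω = (-0.00311111, 0.18288000, -0.03408000)
I·α + gyro = (-0.1500, 0.2000, 0.0500)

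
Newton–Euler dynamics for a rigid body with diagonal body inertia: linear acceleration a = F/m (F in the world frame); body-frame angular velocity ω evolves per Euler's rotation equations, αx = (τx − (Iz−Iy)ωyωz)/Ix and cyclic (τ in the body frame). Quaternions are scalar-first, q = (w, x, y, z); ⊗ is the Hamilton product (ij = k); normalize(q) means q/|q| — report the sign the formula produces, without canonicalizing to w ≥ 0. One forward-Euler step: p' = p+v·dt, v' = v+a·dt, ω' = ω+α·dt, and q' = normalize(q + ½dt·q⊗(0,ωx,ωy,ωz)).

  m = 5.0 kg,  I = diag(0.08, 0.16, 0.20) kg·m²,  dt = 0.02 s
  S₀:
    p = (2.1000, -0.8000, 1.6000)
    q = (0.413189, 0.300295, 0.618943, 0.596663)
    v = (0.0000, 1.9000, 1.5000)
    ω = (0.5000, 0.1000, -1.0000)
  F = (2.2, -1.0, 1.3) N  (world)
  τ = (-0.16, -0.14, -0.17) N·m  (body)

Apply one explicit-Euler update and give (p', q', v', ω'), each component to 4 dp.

p' = (2.1000, -0.7620, 1.6300)
q' = (0.4170, 0.2956, 0.6253, 0.5897)
v' = (0.0088, 1.8960, 1.5052)
ω' = (0.4610, 0.0750, -1.0174)

angular accel α = (-1.9500, -1.2500, -0.8700)
new body rate ω' = (0.4610, 0.0750, -1.0174)
2q̇ = q⊗(0,ω) = (0.3846212, -0.4720148, 0.6399454, -0.6926310)
q' = normalize(q + ½dt·q⊗(0,ω)) = (0.4170, 0.2956, 0.6253, 0.5897)
p + v·dt = (2.1000, -0.7620, 1.6300)
v' = v + a·dt = (0.0088, 1.8960, 1.5052)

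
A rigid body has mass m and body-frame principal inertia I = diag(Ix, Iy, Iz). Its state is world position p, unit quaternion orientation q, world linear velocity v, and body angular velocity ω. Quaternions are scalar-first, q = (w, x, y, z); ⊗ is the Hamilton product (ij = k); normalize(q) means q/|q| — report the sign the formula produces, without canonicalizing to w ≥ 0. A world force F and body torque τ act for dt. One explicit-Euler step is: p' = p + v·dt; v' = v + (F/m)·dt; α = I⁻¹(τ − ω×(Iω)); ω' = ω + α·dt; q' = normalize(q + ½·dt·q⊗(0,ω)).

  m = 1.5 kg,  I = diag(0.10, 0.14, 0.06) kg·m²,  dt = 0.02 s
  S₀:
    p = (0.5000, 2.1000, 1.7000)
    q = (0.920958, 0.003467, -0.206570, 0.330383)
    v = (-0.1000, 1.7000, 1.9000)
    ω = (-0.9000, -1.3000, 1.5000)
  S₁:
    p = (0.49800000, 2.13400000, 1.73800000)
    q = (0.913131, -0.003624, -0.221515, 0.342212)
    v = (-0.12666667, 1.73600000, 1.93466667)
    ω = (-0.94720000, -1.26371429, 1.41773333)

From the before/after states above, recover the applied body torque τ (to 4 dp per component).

Δω = ω₁−ω₀ = (-0.04720000, 0.03628571, -0.08226667)
ω₀×(Iω₀) = (0.1560, -0.0540, 0.0468)
I·α + gyro = (-0.0800, 0.2000, -0.2000)

τ = (-0.0800, 0.2000, -0.2000)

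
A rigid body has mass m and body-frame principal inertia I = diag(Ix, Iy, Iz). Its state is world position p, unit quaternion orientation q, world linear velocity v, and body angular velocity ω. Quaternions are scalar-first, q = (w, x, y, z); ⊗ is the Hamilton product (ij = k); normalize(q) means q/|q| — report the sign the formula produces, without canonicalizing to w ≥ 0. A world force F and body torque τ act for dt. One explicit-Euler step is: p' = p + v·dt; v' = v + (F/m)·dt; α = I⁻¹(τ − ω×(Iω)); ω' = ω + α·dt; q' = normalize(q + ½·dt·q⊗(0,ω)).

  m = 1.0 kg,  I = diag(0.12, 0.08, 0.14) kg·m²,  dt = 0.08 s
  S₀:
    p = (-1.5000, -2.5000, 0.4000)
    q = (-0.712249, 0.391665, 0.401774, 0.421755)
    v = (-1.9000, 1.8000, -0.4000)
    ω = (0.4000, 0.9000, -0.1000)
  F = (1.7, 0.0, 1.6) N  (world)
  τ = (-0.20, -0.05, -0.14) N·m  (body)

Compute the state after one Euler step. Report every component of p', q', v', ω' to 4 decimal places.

p' = (-1.6520, -2.3560, 0.3680)
q' = (-0.7307, 0.3632, 0.3841, 0.4319)
v' = (-1.7640, 1.8000, -0.2720)
ω' = (0.2703, 0.8492, -0.1718)

angular accel α = (-1.6217, -0.6350, -0.8971)
ω' = ω + α·dt = (0.2703, 0.8492, -0.1718)
Hamilton product q⊗(0,ω) = (-0.4760871, -0.7046565, -0.4331556, 0.2630138)
q' = normalize(q + ½dt·q⊗(0,ω)) = (-0.7307, 0.3632, 0.3841, 0.4319)
linear accel F/m = (1.7000, 0.0000, 1.6000)
p + v·dt = (-1.6520, -2.3560, 0.3680)
v + (F/m)dt = (-1.7640, 1.8000, -0.2720)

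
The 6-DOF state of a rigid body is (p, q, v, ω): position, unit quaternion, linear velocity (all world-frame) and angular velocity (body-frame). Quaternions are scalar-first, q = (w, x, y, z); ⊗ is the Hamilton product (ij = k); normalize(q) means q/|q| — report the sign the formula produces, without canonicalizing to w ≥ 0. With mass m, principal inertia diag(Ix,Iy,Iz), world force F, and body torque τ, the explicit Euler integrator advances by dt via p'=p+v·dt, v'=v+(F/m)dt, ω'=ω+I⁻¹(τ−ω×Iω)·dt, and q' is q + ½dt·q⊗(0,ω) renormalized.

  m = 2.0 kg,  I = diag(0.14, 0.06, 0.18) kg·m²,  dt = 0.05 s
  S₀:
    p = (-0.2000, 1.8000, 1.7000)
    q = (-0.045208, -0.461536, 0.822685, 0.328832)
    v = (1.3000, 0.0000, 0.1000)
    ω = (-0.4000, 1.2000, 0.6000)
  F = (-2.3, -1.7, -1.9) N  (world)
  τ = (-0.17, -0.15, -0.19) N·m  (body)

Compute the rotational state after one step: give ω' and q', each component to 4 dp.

ω' = (-0.4916, 1.0670, 0.5366)
q' = (-0.0794, -0.4583, 0.8245, 0.3223)

α = I⁻¹(τ − ω×Iω) = (-1.8314, -2.6600, -1.2689)
ω' = ω + α·dt = (-0.4916, 1.0670, 0.5366)
2q̇ = q⊗(0,ω) = (-1.3691356, 0.1170958, 0.0911392, -0.2518940)
q + ½dt·q⊗(0,ω), renormalized = (-0.0794, -0.4583, 0.8245, 0.3223)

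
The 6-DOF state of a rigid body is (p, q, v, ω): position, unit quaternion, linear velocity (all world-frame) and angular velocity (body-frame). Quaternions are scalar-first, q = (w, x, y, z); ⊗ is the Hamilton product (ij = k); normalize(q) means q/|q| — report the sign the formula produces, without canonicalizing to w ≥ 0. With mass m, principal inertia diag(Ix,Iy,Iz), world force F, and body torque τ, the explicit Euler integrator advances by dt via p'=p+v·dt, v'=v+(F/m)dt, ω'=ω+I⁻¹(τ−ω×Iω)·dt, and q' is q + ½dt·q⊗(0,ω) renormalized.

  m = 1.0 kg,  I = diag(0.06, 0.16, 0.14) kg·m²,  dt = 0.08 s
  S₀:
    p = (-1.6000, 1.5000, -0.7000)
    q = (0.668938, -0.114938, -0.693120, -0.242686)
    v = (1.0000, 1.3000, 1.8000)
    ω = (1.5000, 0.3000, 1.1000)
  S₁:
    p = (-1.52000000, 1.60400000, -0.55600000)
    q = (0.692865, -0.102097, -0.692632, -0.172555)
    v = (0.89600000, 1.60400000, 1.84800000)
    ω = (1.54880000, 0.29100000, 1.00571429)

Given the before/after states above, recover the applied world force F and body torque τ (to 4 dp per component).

v₁ − v₀ = (-0.10400000, 0.30400000, 0.04800000)
F = m·Δv/dt = (-1.3000, 3.8000, 0.6000)
ω₁ − ω₀ = (0.04880000, -0.00900000, -0.09428571)
ω₀×(Iω₀) = (-0.0066, -0.1320, 0.0450)
I·α + gyro = (0.0300, -0.1500, -0.1200)

F = (-1.3000, 3.8000, 0.6000)
τ = (0.0300, -0.1500, -0.1200)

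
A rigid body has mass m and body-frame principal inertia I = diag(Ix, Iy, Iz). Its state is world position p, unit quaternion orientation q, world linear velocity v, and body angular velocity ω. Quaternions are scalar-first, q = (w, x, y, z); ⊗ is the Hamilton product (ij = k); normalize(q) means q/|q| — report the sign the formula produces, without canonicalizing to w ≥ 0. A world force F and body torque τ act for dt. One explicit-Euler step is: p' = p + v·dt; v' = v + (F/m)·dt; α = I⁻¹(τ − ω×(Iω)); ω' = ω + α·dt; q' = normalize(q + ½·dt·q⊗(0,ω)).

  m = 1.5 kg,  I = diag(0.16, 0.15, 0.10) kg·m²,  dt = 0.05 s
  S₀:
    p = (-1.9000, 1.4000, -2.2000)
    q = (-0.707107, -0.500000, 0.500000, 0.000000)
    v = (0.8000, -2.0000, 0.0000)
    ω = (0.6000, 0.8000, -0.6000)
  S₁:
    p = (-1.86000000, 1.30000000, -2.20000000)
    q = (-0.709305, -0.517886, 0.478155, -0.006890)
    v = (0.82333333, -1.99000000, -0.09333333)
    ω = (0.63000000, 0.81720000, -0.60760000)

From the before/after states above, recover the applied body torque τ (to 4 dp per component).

rate change Δω = (0.03000000, 0.01720000, -0.00760000)
τ = I·(Δω/dt) + ω₀×(Iω₀) = (0.1200, 0.0300, -0.0200)

τ = (0.1200, 0.0300, -0.0200)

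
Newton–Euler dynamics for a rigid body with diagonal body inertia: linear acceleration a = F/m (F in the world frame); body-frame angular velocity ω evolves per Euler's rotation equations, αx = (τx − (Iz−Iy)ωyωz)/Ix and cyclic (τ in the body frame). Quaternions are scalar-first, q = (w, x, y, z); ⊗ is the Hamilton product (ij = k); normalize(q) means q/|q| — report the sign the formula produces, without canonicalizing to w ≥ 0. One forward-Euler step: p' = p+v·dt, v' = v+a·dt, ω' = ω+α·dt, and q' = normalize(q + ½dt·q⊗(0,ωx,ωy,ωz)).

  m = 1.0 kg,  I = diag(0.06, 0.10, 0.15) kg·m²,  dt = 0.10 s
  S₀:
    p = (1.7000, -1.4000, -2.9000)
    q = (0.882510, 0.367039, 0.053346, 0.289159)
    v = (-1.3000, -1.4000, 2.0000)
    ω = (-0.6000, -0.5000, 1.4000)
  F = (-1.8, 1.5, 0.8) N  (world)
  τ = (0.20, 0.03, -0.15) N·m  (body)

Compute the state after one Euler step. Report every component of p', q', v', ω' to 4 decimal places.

gyro term ω×Iω = (-0.0350, 0.0756, 0.0120)
α = I⁻¹(τ − ω×Iω) = (3.9167, -0.4560, -1.0800)
ω + α·dt = (-0.2083, -0.5456, 1.2920)
Hamilton product q⊗(0,ω) = (-0.1579262, -0.3102421, -1.1286050, 1.0840021)
updated quaternion q' = (0.8718, 0.3504, -0.0031, 0.3423)
a = (-1.8000, 1.5000, 0.8000)
new position p' = (1.5700, -1.5400, -2.7000)
new velocity v' = (-1.4800, -1.2500, 2.0800)

p' = (1.5700, -1.5400, -2.7000)
q' = (0.8718, 0.3504, -0.0031, 0.3423)
v' = (-1.4800, -1.2500, 2.0800)
ω' = (-0.2083, -0.5456, 1.2920)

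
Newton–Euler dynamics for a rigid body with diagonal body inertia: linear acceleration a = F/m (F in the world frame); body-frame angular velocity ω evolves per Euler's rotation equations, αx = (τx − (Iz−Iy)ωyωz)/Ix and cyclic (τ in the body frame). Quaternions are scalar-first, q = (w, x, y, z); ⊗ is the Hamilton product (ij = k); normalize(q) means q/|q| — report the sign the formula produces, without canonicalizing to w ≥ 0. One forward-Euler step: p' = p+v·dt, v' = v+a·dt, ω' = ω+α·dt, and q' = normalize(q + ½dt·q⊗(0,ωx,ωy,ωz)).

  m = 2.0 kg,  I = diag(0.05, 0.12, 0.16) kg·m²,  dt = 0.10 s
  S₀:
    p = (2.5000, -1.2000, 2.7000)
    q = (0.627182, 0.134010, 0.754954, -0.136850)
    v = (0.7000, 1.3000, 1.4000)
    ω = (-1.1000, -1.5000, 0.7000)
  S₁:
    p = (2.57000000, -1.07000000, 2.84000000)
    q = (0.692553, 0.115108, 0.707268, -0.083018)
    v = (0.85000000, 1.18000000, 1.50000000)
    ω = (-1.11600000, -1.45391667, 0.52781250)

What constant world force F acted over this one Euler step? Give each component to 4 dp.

F = (3.0000, -2.4000, 2.0000)

Δv = v₁−v₀ = (0.15000000, -0.12000000, 0.10000000)
m·(v₁−v₀)/dt = (3.0000, -2.4000, 2.0000)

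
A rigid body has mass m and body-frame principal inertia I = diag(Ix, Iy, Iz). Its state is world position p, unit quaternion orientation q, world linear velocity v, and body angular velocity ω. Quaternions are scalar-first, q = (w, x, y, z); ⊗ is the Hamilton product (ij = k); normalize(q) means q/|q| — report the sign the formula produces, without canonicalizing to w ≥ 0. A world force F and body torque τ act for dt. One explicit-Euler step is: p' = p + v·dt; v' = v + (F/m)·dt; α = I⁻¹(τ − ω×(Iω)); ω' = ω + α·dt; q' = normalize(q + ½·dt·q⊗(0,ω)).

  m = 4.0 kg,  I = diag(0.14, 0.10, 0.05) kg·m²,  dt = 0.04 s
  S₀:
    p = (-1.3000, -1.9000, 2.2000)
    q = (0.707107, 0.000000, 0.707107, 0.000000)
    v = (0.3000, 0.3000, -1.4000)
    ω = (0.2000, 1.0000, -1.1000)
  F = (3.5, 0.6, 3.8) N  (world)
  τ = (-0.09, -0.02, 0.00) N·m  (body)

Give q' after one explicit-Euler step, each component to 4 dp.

q⊗(0,ω) = (-0.7071070, -0.6363963, 0.7071070, -0.9192391)
q + ½dt·q⊗(0,ω), renormalized = (0.6927, -0.0127, 0.7209, -0.0184)

q' = (0.6927, -0.0127, 0.7209, -0.0184)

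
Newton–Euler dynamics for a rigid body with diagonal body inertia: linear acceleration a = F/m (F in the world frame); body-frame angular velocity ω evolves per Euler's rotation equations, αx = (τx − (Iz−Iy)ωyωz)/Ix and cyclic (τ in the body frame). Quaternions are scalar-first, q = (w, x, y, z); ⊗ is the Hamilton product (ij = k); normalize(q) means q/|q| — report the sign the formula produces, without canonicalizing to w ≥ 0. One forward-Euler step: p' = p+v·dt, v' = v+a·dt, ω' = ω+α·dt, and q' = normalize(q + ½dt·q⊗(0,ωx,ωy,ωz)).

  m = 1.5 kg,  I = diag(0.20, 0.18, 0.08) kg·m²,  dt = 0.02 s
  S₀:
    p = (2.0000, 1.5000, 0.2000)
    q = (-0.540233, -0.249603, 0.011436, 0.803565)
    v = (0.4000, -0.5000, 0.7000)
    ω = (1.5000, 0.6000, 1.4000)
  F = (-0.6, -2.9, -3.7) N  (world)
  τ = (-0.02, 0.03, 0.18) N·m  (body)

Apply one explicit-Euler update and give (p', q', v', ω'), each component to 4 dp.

p' = (2.0080, 1.4900, 0.2140)
q' = (-0.5477, -0.2623, 0.0237, 0.7942)
v' = (0.3920, -0.5387, 0.6507)
ω' = (1.5064, 0.5753, 1.4495)

a = (-0.4000, -1.9333, -2.4667)
p' = p + v·dt = (2.0080, 1.4900, 0.2140)
v' = v + a·dt = (0.3920, -0.5387, 0.6507)
gyro term ω×Iω = (-0.0840, 0.2520, -0.0180)
(τ − ω×Iω)/I = (0.3200, -1.2333, 2.4750)
new body rate ω' = (1.5064, 0.5753, 1.4495)
q⊗(0,ω) = (-0.7574481, -1.2764781, 1.2306519, -0.9232420)
q' = normalize(q + ½dt·q⊗(0,ω)) = (-0.5477, -0.2623, 0.0237, 0.7942)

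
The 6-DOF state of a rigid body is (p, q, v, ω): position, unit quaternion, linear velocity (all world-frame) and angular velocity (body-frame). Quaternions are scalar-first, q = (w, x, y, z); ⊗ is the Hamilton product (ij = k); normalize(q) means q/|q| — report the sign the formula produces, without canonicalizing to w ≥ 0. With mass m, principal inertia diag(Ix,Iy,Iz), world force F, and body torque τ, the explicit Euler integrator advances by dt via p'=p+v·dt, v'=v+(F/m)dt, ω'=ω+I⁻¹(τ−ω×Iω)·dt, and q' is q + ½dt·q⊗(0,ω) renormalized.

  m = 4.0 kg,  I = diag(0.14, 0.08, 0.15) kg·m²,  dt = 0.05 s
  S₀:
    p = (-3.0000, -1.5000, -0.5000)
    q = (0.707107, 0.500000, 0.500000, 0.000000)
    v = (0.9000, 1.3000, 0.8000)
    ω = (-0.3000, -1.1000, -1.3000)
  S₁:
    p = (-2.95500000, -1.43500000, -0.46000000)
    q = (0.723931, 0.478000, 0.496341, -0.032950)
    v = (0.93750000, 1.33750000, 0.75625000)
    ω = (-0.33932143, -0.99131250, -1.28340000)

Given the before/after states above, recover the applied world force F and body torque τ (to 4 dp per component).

velocity change Δv = (0.03750000, 0.03750000, -0.04375000)
applied force F = (3.0000, 3.0000, -3.5000)
rate change Δω = (-0.03932143, 0.10868750, 0.01660000)
gyro term ω₀×Iω₀ = (0.1001, -0.0039, -0.0198)
applied torque τ = (-0.0100, 0.1700, 0.0300)

F = (3.0000, 3.0000, -3.5000)
τ = (-0.0100, 0.1700, 0.0300)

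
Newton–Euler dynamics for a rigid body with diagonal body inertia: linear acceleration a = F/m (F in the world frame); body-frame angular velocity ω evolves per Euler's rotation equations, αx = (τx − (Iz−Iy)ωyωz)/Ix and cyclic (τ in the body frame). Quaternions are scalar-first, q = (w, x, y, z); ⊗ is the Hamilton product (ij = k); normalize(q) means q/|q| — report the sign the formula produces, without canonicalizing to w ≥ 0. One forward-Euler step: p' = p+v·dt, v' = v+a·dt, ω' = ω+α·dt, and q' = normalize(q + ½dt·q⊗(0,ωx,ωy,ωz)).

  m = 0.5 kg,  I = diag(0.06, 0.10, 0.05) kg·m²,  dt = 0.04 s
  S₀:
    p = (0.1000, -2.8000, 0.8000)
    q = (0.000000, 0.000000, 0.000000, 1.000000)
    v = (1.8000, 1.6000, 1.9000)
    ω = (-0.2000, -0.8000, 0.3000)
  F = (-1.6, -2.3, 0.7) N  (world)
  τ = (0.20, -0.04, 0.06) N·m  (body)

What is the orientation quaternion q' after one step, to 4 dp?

q⊗(0,ω) = (-0.3000000, 0.8000000, -0.2000000, 0.0000000)
updated quaternion q' = (-0.0060, 0.0160, -0.0040, 0.9998)

q' = (-0.0060, 0.0160, -0.0040, 0.9998)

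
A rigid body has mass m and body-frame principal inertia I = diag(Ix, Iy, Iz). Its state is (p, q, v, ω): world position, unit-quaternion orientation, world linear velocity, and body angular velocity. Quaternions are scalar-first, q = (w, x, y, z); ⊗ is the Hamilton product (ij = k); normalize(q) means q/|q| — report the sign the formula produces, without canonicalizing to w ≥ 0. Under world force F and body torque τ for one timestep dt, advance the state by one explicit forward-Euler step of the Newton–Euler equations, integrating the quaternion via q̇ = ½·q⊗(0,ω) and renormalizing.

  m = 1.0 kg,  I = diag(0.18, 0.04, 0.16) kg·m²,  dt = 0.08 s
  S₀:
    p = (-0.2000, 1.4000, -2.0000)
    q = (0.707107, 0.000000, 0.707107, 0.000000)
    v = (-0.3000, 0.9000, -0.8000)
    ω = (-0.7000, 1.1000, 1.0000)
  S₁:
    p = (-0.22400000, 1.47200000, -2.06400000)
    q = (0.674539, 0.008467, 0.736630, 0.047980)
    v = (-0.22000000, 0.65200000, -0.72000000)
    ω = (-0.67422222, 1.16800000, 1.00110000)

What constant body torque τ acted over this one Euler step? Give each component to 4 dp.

ω₁ − ω₀ = (0.02577778, 0.06800000, 0.00110000)
ω₀×(Iω₀) = (0.1320, -0.0140, 0.1078)
applied torque τ = (0.1900, 0.0200, 0.1100)

τ = (0.1900, 0.0200, 0.1100)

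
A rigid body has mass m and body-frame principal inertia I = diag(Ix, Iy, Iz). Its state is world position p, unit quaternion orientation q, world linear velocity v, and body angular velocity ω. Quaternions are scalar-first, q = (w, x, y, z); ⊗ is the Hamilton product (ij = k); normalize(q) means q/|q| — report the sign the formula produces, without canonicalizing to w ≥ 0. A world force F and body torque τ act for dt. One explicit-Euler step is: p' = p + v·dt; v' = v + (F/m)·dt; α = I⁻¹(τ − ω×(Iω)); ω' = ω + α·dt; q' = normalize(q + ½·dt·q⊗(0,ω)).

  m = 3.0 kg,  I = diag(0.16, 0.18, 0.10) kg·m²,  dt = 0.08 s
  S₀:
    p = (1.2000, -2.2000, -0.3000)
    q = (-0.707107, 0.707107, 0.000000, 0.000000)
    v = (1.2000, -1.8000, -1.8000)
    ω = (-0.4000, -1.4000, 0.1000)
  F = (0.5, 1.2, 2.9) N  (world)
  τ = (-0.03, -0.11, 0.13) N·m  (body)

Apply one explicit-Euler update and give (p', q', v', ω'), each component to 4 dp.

ω×(Iω) gyroscopic = (0.0112, -0.0024, 0.0112)
angular accel α = (-0.2575, -0.5978, 1.1880)
ω + α·dt = (-0.4206, -1.4478, 0.1950)
2q̇ = q⊗(0,ω) = (0.2828428, 0.2828428, 0.9192391, -1.0606605)
q + ½dt·q⊗(0,ω), renormalized = (-0.6946, 0.7172, 0.0367, -0.0424)
p + v·dt = (1.2960, -2.3440, -0.4440)
new velocity v' = (1.2133, -1.7680, -1.7227)

p' = (1.2960, -2.3440, -0.4440)
q' = (-0.6946, 0.7172, 0.0367, -0.0424)
v' = (1.2133, -1.7680, -1.7227)
ω' = (-0.4206, -1.4478, 0.1950)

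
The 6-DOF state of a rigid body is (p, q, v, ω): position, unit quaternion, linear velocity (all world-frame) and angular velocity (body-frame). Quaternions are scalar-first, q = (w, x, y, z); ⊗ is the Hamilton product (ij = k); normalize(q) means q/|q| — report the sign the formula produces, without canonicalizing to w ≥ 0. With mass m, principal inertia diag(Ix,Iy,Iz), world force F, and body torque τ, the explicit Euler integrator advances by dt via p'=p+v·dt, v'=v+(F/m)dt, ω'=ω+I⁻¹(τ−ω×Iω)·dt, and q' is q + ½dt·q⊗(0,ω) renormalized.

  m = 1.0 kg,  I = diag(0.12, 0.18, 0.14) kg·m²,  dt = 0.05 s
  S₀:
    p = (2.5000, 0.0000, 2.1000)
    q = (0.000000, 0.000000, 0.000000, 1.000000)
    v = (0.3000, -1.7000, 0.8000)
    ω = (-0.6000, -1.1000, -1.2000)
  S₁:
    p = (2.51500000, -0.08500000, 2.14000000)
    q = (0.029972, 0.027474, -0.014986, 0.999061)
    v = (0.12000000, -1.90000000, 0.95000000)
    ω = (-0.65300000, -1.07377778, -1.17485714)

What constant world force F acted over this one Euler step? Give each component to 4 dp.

F = (-3.6000, -4.0000, 3.0000)

v₁ − v₀ = (-0.18000000, -0.20000000, 0.15000000)
F = m·Δv/dt = (-3.6000, -4.0000, 3.0000)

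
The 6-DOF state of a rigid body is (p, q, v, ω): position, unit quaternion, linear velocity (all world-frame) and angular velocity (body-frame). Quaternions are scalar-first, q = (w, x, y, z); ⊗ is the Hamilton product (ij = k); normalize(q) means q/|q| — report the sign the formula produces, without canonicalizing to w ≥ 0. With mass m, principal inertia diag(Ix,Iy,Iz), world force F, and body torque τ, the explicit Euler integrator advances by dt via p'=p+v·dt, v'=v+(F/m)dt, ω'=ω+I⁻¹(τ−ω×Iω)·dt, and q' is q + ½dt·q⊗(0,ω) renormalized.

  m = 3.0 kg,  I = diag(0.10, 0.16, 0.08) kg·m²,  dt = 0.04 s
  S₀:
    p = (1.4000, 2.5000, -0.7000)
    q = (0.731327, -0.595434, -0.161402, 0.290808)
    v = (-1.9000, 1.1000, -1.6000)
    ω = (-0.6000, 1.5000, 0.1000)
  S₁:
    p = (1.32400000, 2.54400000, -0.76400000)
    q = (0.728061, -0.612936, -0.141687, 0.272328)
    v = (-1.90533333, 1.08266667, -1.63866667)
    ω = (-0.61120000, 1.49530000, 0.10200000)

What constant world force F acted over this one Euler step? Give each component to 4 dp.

Δv = v₁−v₀ = (-0.00533333, -0.01733333, -0.03866667)
m·(v₁−v₀)/dt = (-0.4000, -1.3000, -2.9000)

F = (-0.4000, -1.3000, -2.9000)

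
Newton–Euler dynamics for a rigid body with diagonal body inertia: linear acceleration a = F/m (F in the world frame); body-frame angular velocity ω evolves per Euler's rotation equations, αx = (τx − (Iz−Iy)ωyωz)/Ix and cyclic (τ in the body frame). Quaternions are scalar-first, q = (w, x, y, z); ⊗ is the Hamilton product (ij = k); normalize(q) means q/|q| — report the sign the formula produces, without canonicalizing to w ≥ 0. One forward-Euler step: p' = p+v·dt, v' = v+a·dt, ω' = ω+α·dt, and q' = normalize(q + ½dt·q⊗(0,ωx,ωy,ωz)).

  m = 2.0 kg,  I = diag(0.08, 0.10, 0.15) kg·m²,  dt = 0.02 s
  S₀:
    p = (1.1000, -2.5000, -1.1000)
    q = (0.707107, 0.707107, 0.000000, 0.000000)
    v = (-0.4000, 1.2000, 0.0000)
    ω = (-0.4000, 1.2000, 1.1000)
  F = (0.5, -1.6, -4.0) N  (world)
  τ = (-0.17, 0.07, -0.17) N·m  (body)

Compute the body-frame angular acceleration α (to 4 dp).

α = (-2.9500, 0.3920, -1.0693)

ω×(Iω) gyroscopic = (0.0660, 0.0308, -0.0096)
(τ − ω×Iω)/I = (-2.9500, 0.3920, -1.0693)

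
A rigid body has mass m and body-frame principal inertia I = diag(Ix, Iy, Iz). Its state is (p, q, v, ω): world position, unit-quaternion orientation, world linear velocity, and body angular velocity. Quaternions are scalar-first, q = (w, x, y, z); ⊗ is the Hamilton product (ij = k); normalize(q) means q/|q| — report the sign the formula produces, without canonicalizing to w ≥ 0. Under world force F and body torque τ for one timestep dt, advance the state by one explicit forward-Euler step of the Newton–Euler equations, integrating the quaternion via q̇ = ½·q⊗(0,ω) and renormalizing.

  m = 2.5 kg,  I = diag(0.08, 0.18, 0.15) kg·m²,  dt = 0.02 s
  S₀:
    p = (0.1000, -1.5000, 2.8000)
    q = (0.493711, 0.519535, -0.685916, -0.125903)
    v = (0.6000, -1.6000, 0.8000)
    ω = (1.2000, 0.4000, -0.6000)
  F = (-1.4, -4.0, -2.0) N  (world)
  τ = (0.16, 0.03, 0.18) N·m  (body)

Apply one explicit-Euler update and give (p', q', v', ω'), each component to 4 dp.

α = I⁻¹(τ − ω×Iω) = (1.9100, -0.1133, 0.8800)
ω + α·dt = (1.2382, 0.3977, -0.5824)
Hamilton product q⊗(0,ω) = (-0.4246174, 1.0543640, 0.3581218, 0.7346866)
updated quaternion q' = (0.4894, 0.5300, -0.6823, -0.1185)
a = (-0.5600, -1.6000, -0.8000)
new position p' = (0.1120, -1.5320, 2.8160)
v + (F/m)dt = (0.5888, -1.6320, 0.7840)

p' = (0.1120, -1.5320, 2.8160)
q' = (0.4894, 0.5300, -0.6823, -0.1185)
v' = (0.5888, -1.6320, 0.7840)
ω' = (1.2382, 0.3977, -0.5824)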